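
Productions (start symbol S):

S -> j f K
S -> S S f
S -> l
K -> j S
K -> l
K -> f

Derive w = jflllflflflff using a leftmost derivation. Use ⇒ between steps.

S⇒SSf⇒jfKSf⇒jflSf⇒jflSSff⇒jflSSfSff⇒jflSSfSfSff⇒jflSSfSfSfSff⇒jfllSfSfSfSff⇒jflllfSfSfSff⇒jflllflfSfSff⇒jflllflflfSff⇒jflllflflflff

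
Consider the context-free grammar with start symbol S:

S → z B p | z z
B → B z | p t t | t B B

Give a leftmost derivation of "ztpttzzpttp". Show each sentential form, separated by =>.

S => zBp   [S → z B p]
zBp => ztBBp   [B → t B B]
ztBBp => ztBzBp   [B → B z]
ztBzBp => ztBzzBp   [B → B z]
ztBzzBp => ztpttzzBp   [B → p t t]
ztpttzzBp => ztpttzzpttp   [B → p t t]

S => zBp => ztBBp => ztBzBp => ztBzzBp => ztpttzzBp => ztpttzzpttp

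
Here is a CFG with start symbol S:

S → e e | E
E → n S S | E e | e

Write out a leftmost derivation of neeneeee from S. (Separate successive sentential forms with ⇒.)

S ⇒ E ⇒ nSS ⇒ neeS ⇒ neeE ⇒ neeEe ⇒ neenSSe ⇒ neeneeSe ⇒ neeneeEe ⇒ neeneeee

S ⇒ E   [S → E]
E ⇒ nSS   [E → n S S]
nSS ⇒ neeS   [S → e e]
neeS ⇒ neeE   [S → E]
neeE ⇒ neeEe   [E → E e]
neeEe ⇒ neenSSe   [E → n S S]
neenSSe ⇒ neeneeSe   [S → e e]
neeneeSe ⇒ neeneeEe   [S → E]
neeneeEe ⇒ neeneeee   [E → e]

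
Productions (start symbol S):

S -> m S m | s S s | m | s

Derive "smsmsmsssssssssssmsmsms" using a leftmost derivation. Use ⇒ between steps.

S ⇒ sSs ⇒ smSms ⇒ smsSsms ⇒ smsmSmsms ⇒ smsmsSsmsms ⇒ smsmsmSmsmsms ⇒ smsmsmsSsmsmsms ⇒ smsmsmssSssmsmsms ⇒ smsmsmsssSsssmsmsms ⇒ smsmsmssssSssssmsmsms ⇒ smsmsmsssssSsssssmsmsms ⇒ smsmsmsssssssssssmsmsms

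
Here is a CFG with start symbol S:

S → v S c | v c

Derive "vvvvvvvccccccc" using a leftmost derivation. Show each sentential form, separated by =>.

S => vSc => vvScc => vvvSccc => vvvvScccc => vvvvvSccccc => vvvvvvScccccc => vvvvvvvccccccc

S => vSc   [S → v S c]
vSc => vvScc   [S → v S c]
vvScc => vvvSccc   [S → v S c]
vvvSccc => vvvvScccc   [S → v S c]
vvvvScccc => vvvvvSccccc   [S → v S c]
vvvvvSccccc => vvvvvvScccccc   [S → v S c]
vvvvvvScccccc => vvvvvvvccccccc   [S → v c]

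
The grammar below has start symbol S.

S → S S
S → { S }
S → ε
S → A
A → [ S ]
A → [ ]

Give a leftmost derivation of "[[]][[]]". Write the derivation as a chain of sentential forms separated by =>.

S => SS => AS => [S]S => [A]S => [[]]S => [[]]A => [[]][S] => [[]][A] => [[]][[]]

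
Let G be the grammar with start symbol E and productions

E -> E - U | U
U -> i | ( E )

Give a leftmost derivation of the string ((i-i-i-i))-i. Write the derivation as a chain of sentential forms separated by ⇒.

E ⇒ E-U ⇒ U-U ⇒ (E)-U ⇒ (U)-U ⇒ ((E))-U ⇒ ((E-U))-U ⇒ ((E-U-U))-U ⇒ ((E-U-U-U))-U ⇒ ((U-U-U-U))-U ⇒ ((i-U-U-U))-U ⇒ ((i-i-U-U))-U ⇒ ((i-i-i-U))-U ⇒ ((i-i-i-i))-U ⇒ ((i-i-i-i))-i

E ⇒ E-U   [E -> E - U]
E-U ⇒ U-U   [E -> U]
U-U ⇒ (E)-U   [U -> ( E )]
(E)-U ⇒ (U)-U   [E -> U]
(U)-U ⇒ ((E))-U   [U -> ( E )]
((E))-U ⇒ ((E-U))-U   [E -> E - U]
((E-U))-U ⇒ ((E-U-U))-U   [E -> E - U]
((E-U-U))-U ⇒ ((E-U-U-U))-U   [E -> E - U]
((E-U-U-U))-U ⇒ ((U-U-U-U))-U   [E -> U]
((U-U-U-U))-U ⇒ ((i-U-U-U))-U   [U -> i]
((i-U-U-U))-U ⇒ ((i-i-U-U))-U   [U -> i]
((i-i-U-U))-U ⇒ ((i-i-i-U))-U   [U -> i]
((i-i-i-U))-U ⇒ ((i-i-i-i))-U   [U -> i]
((i-i-i-i))-U ⇒ ((i-i-i-i))-i   [U -> i]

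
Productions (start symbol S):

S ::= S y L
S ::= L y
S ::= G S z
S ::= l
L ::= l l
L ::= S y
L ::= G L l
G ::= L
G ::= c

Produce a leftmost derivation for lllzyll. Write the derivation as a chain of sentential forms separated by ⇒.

S ⇒ SyL   [S ::= S y L]
SyL ⇒ GSzyL   [S ::= G S z]
GSzyL ⇒ LSzyL   [G ::= L]
LSzyL ⇒ llSzyL   [L ::= l l]
llSzyL ⇒ lllzyL   [S ::= l]
lllzyL ⇒ lllzyll   [L ::= l l]

S⇒SyL⇒GSzyL⇒LSzyL⇒llSzyL⇒lllzyL⇒lllzyll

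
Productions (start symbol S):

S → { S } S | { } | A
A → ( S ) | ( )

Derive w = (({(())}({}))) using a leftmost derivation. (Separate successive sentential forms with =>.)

S => A => (S) => (A) => ((S)) => (({S}S)) => (({A}S)) => (({(S)}S)) => (({(A)}S)) => (({(())}S)) => (({(())}A)) => (({(())}(S))) => (({(())}({})))

S => A   [S → A]
A => (S)   [A → ( S )]
(S) => (A)   [S → A]
(A) => ((S))   [A → ( S )]
((S)) => (({S}S))   [S → { S } S]
(({S}S)) => (({A}S))   [S → A]
(({A}S)) => (({(S)}S))   [A → ( S )]
(({(S)}S)) => (({(A)}S))   [S → A]
(({(A)}S)) => (({(())}S))   [A → ( )]
(({(())}S)) => (({(())}A))   [S → A]
(({(())}A)) => (({(())}(S)))   [A → ( S )]
(({(())}(S))) => (({(())}({})))   [S → { }]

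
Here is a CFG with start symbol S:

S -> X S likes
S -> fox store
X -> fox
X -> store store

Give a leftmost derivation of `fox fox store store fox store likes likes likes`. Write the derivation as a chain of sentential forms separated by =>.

S => X S likes   [S -> X S likes]
X S likes => fox S likes   [X -> fox]
fox S likes => fox X S likes likes   [S -> X S likes]
fox X S likes likes => fox fox S likes likes   [X -> fox]
fox fox S likes likes => fox fox X S likes likes likes   [S -> X S likes]
fox fox X S likes likes likes => fox fox store store S likes likes likes   [X -> store store]
fox fox store store S likes likes likes => fox fox store store fox store likes likes likes   [S -> fox store]

S => X S likes => fox S likes => fox X S likes likes => fox fox S likes likes => fox fox X S likes likes likes => fox fox store store S likes likes likes => fox fox store store fox store likes likes likes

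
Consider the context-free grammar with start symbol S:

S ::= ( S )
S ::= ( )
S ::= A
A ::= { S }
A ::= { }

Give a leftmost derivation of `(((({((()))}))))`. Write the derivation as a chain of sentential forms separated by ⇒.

S ⇒ (S)   [S ::= ( S )]
(S) ⇒ ((S))   [S ::= ( S )]
((S)) ⇒ (((S)))   [S ::= ( S )]
(((S))) ⇒ ((((S))))   [S ::= ( S )]
((((S)))) ⇒ ((((A))))   [S ::= A]
((((A)))) ⇒ (((({S}))))   [A ::= { S }]
(((({S})))) ⇒ (((({(S)}))))   [S ::= ( S )]
(((({(S)})))) ⇒ (((({((S))}))))   [S ::= ( S )]
(((({((S))})))) ⇒ (((({((()))}))))   [S ::= ( )]

S ⇒ (S) ⇒ ((S)) ⇒ (((S))) ⇒ ((((S)))) ⇒ ((((A)))) ⇒ (((({S})))) ⇒ (((({(S)})))) ⇒ (((({((S))})))) ⇒ (((({((()))}))))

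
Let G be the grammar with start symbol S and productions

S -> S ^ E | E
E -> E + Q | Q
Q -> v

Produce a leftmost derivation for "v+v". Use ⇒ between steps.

S⇒E⇒E+Q⇒Q+Q⇒v+Q⇒v+v

S ⇒ E   [S -> E]
E ⇒ E+Q   [E -> E + Q]
E+Q ⇒ Q+Q   [E -> Q]
Q+Q ⇒ v+Q   [Q -> v]
v+Q ⇒ v+v   [Q -> v]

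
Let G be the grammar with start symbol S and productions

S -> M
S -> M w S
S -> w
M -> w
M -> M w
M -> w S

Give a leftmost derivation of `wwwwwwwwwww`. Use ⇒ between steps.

S ⇒ M ⇒ wS ⇒ wMwS ⇒ wwSwS ⇒ wwMwSwS ⇒ wwwSwSwS ⇒ wwwMwSwSwS ⇒ wwwwSwSwSwS ⇒ wwwwwwSwSwS ⇒ wwwwwwwwSwS ⇒ wwwwwwwwwwS ⇒ wwwwwwwwwww

S ⇒ M   [S -> M]
M ⇒ wS   [M -> w S]
wS ⇒ wMwS   [S -> M w S]
wMwS ⇒ wwSwS   [M -> w S]
wwSwS ⇒ wwMwSwS   [S -> M w S]
wwMwSwS ⇒ wwwSwSwS   [M -> w S]
wwwSwSwS ⇒ wwwMwSwSwS   [S -> M w S]
wwwMwSwSwS ⇒ wwwwSwSwSwS   [M -> w S]
wwwwSwSwSwS ⇒ wwwwwwSwSwS   [S -> w]
wwwwwwSwSwS ⇒ wwwwwwwwSwS   [S -> w]
wwwwwwwwSwS ⇒ wwwwwwwwwwS   [S -> w]
wwwwwwwwwwS ⇒ wwwwwwwwwww   [S -> w]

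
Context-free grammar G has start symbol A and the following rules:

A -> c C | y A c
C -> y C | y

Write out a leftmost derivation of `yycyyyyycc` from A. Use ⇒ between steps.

A ⇒ yAc   [A -> y A c]
yAc ⇒ yyAcc   [A -> y A c]
yyAcc ⇒ yycCcc   [A -> c C]
yycCcc ⇒ yycyCcc   [C -> y C]
yycyCcc ⇒ yycyyCcc   [C -> y C]
yycyyCcc ⇒ yycyyyCcc   [C -> y C]
yycyyyCcc ⇒ yycyyyyCcc   [C -> y C]
yycyyyyCcc ⇒ yycyyyyycc   [C -> y]

A ⇒ yAc ⇒ yyAcc ⇒ yycCcc ⇒ yycyCcc ⇒ yycyyCcc ⇒ yycyyyCcc ⇒ yycyyyyCcc ⇒ yycyyyyycc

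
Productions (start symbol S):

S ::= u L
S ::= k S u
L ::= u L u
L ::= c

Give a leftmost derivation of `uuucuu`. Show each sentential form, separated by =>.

S => uL => uuLu => uuuLuu => uuucuu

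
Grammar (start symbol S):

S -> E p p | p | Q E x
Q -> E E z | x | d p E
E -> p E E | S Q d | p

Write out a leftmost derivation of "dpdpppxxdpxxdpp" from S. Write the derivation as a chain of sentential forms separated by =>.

S=>Epp=>SQdpp=>QExQdpp=>dpEExQdpp=>dpSQdExQdpp=>dpQExQdExQdpp=>dpdpEExQdExQdpp=>dpdppExQdExQdpp=>dpdpppxQdExQdpp=>dpdpppxxdExQdpp=>dpdpppxxdpxQdpp=>dpdpppxxdpxxdpp

S => Epp   [S -> E p p]
Epp => SQdpp   [E -> S Q d]
SQdpp => QExQdpp   [S -> Q E x]
QExQdpp => dpEExQdpp   [Q -> d p E]
dpEExQdpp => dpSQdExQdpp   [E -> S Q d]
dpSQdExQdpp => dpQExQdExQdpp   [S -> Q E x]
dpQExQdExQdpp => dpdpEExQdExQdpp   [Q -> d p E]
dpdpEExQdExQdpp => dpdppExQdExQdpp   [E -> p]
dpdppExQdExQdpp => dpdpppxQdExQdpp   [E -> p]
dpdpppxQdExQdpp => dpdpppxxdExQdpp   [Q -> x]
dpdpppxxdExQdpp => dpdpppxxdpxQdpp   [E -> p]
dpdpppxxdpxQdpp => dpdpppxxdpxxdpp   [Q -> x]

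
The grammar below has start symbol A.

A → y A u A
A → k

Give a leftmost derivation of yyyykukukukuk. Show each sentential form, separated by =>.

A => yAuA   [A → y A u A]
yAuA => yyAuAuA   [A → y A u A]
yyAuAuA => yyyAuAuAuA   [A → y A u A]
yyyAuAuAuA => yyyyAuAuAuAuA   [A → y A u A]
yyyyAuAuAuAuA => yyyykuAuAuAuA   [A → k]
yyyykuAuAuAuA => yyyykukuAuAuA   [A → k]
yyyykukuAuAuA => yyyykukukuAuA   [A → k]
yyyykukukuAuA => yyyykukukukuA   [A → k]
yyyykukukukuA => yyyykukukukuk   [A → k]

A => yAuA => yyAuAuA => yyyAuAuAuA => yyyyAuAuAuAuA => yyyykuAuAuAuA => yyyykukuAuAuA => yyyykukukuAuA => yyyykukukukuA => yyyykukukukuk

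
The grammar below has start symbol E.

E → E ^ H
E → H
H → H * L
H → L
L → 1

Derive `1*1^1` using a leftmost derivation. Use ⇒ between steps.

E⇒E^H⇒H^H⇒H*L^H⇒L*L^H⇒1*L^H⇒1*1^H⇒1*1^L⇒1*1^1

E ⇒ E^H   [E → E ^ H]
E^H ⇒ H^H   [E → H]
H^H ⇒ H*L^H   [H → H * L]
H*L^H ⇒ L*L^H   [H → L]
L*L^H ⇒ 1*L^H   [L → 1]
1*L^H ⇒ 1*1^H   [L → 1]
1*1^H ⇒ 1*1^L   [H → L]
1*1^L ⇒ 1*1^1   [L → 1]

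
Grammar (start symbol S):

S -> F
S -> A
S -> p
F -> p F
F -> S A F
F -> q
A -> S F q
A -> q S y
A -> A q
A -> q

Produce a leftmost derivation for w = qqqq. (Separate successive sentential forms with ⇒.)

S ⇒ F   [S -> F]
F ⇒ SAF   [F -> S A F]
SAF ⇒ FAF   [S -> F]
FAF ⇒ qAF   [F -> q]
qAF ⇒ qAqF   [A -> A q]
qAqF ⇒ qqqF   [A -> q]
qqqF ⇒ qqqq   [F -> q]

S ⇒ F ⇒ SAF ⇒ FAF ⇒ qAF ⇒ qAqF ⇒ qqqF ⇒ qqqq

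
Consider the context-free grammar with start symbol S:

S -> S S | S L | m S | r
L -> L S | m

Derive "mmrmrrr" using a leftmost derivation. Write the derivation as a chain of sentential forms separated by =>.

S => mS   [S -> m S]
mS => mSS   [S -> S S]
mSS => mSSS   [S -> S S]
mSSS => mSSSS   [S -> S S]
mSSSS => mmSSSS   [S -> m S]
mmSSSS => mmrSSS   [S -> r]
mmrSSS => mmrmSSS   [S -> m S]
mmrmSSS => mmrmrSS   [S -> r]
mmrmrSS => mmrmrrS   [S -> r]
mmrmrrS => mmrmrrr   [S -> r]

S=>mS=>mSS=>mSSS=>mSSSS=>mmSSSS=>mmrSSS=>mmrmSSS=>mmrmrSS=>mmrmrrS=>mmrmrrr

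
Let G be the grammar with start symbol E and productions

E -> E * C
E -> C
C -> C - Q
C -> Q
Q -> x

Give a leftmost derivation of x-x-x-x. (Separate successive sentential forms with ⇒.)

E ⇒ C   [E -> C]
C ⇒ C-Q   [C -> C - Q]
C-Q ⇒ C-Q-Q   [C -> C - Q]
C-Q-Q ⇒ C-Q-Q-Q   [C -> C - Q]
C-Q-Q-Q ⇒ Q-Q-Q-Q   [C -> Q]
Q-Q-Q-Q ⇒ x-Q-Q-Q   [Q -> x]
x-Q-Q-Q ⇒ x-x-Q-Q   [Q -> x]
x-x-Q-Q ⇒ x-x-x-Q   [Q -> x]
x-x-x-Q ⇒ x-x-x-x   [Q -> x]

E ⇒ C ⇒ C-Q ⇒ C-Q-Q ⇒ C-Q-Q-Q ⇒ Q-Q-Q-Q ⇒ x-Q-Q-Q ⇒ x-x-Q-Q ⇒ x-x-x-Q ⇒ x-x-x-x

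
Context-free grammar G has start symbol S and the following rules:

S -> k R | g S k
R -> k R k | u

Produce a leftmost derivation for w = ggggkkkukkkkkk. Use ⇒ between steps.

S ⇒ gSk ⇒ ggSkk ⇒ gggSkkk ⇒ ggggSkkkk ⇒ ggggkRkkkk ⇒ ggggkkRkkkkk ⇒ ggggkkkRkkkkkk ⇒ ggggkkkukkkkkk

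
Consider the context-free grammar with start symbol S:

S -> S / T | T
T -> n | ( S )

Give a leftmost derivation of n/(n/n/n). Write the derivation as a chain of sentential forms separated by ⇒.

S⇒S/T⇒T/T⇒n/T⇒n/(S)⇒n/(S/T)⇒n/(S/T/T)⇒n/(T/T/T)⇒n/(n/T/T)⇒n/(n/n/T)⇒n/(n/n/n)

S ⇒ S/T   [S -> S / T]
S/T ⇒ T/T   [S -> T]
T/T ⇒ n/T   [T -> n]
n/T ⇒ n/(S)   [T -> ( S )]
n/(S) ⇒ n/(S/T)   [S -> S / T]
n/(S/T) ⇒ n/(S/T/T)   [S -> S / T]
n/(S/T/T) ⇒ n/(T/T/T)   [S -> T]
n/(T/T/T) ⇒ n/(n/T/T)   [T -> n]
n/(n/T/T) ⇒ n/(n/n/T)   [T -> n]
n/(n/n/T) ⇒ n/(n/n/n)   [T -> n]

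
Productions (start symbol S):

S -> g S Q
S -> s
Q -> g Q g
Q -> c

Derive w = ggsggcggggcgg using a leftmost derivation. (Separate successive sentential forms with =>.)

S => gSQ   [S -> g S Q]
gSQ => ggSQQ   [S -> g S Q]
ggSQQ => ggsQQ   [S -> s]
ggsQQ => ggsgQgQ   [Q -> g Q g]
ggsgQgQ => ggsggQggQ   [Q -> g Q g]
ggsggQggQ => ggsggcggQ   [Q -> c]
ggsggcggQ => ggsggcgggQg   [Q -> g Q g]
ggsggcgggQg => ggsggcggggQgg   [Q -> g Q g]
ggsggcggggQgg => ggsggcggggcgg   [Q -> c]

S=>gSQ=>ggSQQ=>ggsQQ=>ggsgQgQ=>ggsggQggQ=>ggsggcggQ=>ggsggcgggQg=>ggsggcggggQgg=>ggsggcggggcgg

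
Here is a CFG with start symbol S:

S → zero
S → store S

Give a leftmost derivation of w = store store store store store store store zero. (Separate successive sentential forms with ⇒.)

S ⇒ store S ⇒ store store S ⇒ store store store S ⇒ store store store store S ⇒ store store store store store S ⇒ store store store store store store S ⇒ store store store store store store store S ⇒ store store store store store store store zero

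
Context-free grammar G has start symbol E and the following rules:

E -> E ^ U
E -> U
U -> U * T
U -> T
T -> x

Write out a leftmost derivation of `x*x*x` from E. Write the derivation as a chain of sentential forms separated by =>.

E => U => U*T => U*T*T => T*T*T => x*T*T => x*x*T => x*x*x

E => U   [E -> U]
U => U*T   [U -> U * T]
U*T => U*T*T   [U -> U * T]
U*T*T => T*T*T   [U -> T]
T*T*T => x*T*T   [T -> x]
x*T*T => x*x*T   [T -> x]
x*x*T => x*x*x   [T -> x]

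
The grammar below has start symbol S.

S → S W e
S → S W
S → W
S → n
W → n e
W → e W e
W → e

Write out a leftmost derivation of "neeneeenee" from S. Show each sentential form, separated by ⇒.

S ⇒ SWe   [S → S W e]
SWe ⇒ SWeWe   [S → S W e]
SWeWe ⇒ SWWeWe   [S → S W]
SWWeWe ⇒ SWeWWeWe   [S → S W e]
SWeWWeWe ⇒ nWeWWeWe   [S → n]
nWeWWeWe ⇒ neeWWeWe   [W → e]
neeWWeWe ⇒ neeneWeWe   [W → n e]
neeneWeWe ⇒ neeneeeWe   [W → e]
neeneeeWe ⇒ neeneeenee   [W → n e]

S ⇒ SWe ⇒ SWeWe ⇒ SWWeWe ⇒ SWeWWeWe ⇒ nWeWWeWe ⇒ neeWWeWe ⇒ neeneWeWe ⇒ neeneeeWe ⇒ neeneeenee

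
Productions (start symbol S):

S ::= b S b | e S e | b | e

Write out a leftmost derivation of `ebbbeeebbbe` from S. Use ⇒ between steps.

S ⇒ eSe ⇒ ebSbe ⇒ ebbSbbe ⇒ ebbbSbbbe ⇒ ebbbeSebbbe ⇒ ebbbeeebbbe

S ⇒ eSe   [S ::= e S e]
eSe ⇒ ebSbe   [S ::= b S b]
ebSbe ⇒ ebbSbbe   [S ::= b S b]
ebbSbbe ⇒ ebbbSbbbe   [S ::= b S b]
ebbbSbbbe ⇒ ebbbeSebbbe   [S ::= e S e]
ebbbeSebbbe ⇒ ebbbeeebbbe   [S ::= e]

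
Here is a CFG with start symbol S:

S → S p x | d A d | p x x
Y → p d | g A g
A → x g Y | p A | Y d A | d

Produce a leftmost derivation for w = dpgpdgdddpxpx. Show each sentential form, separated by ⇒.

S⇒Spx⇒Spxpx⇒dAdpxpx⇒dpAdpxpx⇒dpYdAdpxpx⇒dpgAgdAdpxpx⇒dpgpAgdAdpxpx⇒dpgpdgdAdpxpx⇒dpgpdgdddpxpx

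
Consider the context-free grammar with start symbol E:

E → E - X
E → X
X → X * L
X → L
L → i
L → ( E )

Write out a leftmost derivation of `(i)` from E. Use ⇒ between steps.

E⇒X⇒L⇒(E)⇒(X)⇒(L)⇒(i)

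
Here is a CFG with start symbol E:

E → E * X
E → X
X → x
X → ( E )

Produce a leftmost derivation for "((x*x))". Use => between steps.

E => X   [E → X]
X => (E)   [X → ( E )]
(E) => (X)   [E → X]
(X) => ((E))   [X → ( E )]
((E)) => ((E*X))   [E → E * X]
((E*X)) => ((X*X))   [E → X]
((X*X)) => ((x*X))   [X → x]
((x*X)) => ((x*x))   [X → x]

E=>X=>(E)=>(X)=>((E))=>((E*X))=>((X*X))=>((x*X))=>((x*x))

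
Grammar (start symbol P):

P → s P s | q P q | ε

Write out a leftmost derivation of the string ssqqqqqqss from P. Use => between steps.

P => sPs => ssPss => ssqPqss => ssqqPqqss => ssqqqPqqqss => ssqqqqqqss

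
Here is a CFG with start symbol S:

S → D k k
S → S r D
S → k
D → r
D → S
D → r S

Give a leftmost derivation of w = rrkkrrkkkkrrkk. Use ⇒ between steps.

S ⇒ Dkk ⇒ Skk ⇒ SrDkk ⇒ DkkrDkk ⇒ rSkkrDkk ⇒ rSrDkkrDkk ⇒ rDkkrDkkrDkk ⇒ rrkkrDkkrDkk ⇒ rrkkrSkkrDkk ⇒ rrkkrDkkkkrDkk ⇒ rrkkrrkkkkrDkk ⇒ rrkkrrkkkkrrkk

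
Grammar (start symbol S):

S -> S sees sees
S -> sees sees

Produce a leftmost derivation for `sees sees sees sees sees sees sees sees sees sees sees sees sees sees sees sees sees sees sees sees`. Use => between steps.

S => S sees sees => S sees sees sees sees => S sees sees sees sees sees sees => S sees sees sees sees sees sees sees sees => S sees sees sees sees sees sees sees sees sees sees => S sees sees sees sees sees sees sees sees sees sees sees sees => S sees sees sees sees sees sees sees sees sees sees sees sees sees sees => S sees sees sees sees sees sees sees sees sees sees sees sees sees sees sees sees => S sees sees sees sees sees sees sees sees sees sees sees sees sees sees sees sees sees sees => sees sees sees sees sees sees sees sees sees sees sees sees sees sees sees sees sees sees sees sees

S => S sees sees   [S -> S sees sees]
S sees sees => S sees sees sees sees   [S -> S sees sees]
S sees sees sees sees => S sees sees sees sees sees sees   [S -> S sees sees]
S sees sees sees sees sees sees => S sees sees sees sees sees sees sees sees   [S -> S sees sees]
S sees sees sees sees sees sees sees sees => S sees sees sees sees sees sees sees sees sees sees   [S -> S sees sees]
S sees sees sees sees sees sees sees sees sees sees => S sees sees sees sees sees sees sees sees sees sees sees sees   [S -> S sees sees]
S sees sees sees sees sees sees sees sees sees sees sees sees => S sees sees sees sees sees sees sees sees sees sees sees sees sees sees   [S -> S sees sees]
S sees sees sees sees sees sees sees sees sees sees sees sees sees sees => S sees sees sees sees sees sees sees sees sees sees sees sees sees sees sees sees   [S -> S sees sees]
S sees sees sees sees sees sees sees sees sees sees sees sees sees sees sees sees => S sees sees sees sees sees sees sees sees sees sees sees sees sees sees sees sees sees sees   [S -> S sees sees]
S sees sees sees sees sees sees sees sees sees sees sees sees sees sees sees sees sees sees => sees sees sees sees sees sees sees sees sees sees sees sees sees sees sees sees sees sees sees sees   [S -> sees sees]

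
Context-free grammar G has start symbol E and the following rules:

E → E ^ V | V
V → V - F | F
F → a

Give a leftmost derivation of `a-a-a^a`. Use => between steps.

E => E^V   [E → E ^ V]
E^V => V^V   [E → V]
V^V => V-F^V   [V → V - F]
V-F^V => V-F-F^V   [V → V - F]
V-F-F^V => F-F-F^V   [V → F]
F-F-F^V => a-F-F^V   [F → a]
a-F-F^V => a-a-F^V   [F → a]
a-a-F^V => a-a-a^V   [F → a]
a-a-a^V => a-a-a^F   [V → F]
a-a-a^F => a-a-a^a   [F → a]

E=>E^V=>V^V=>V-F^V=>V-F-F^V=>F-F-F^V=>a-F-F^V=>a-a-F^V=>a-a-a^V=>a-a-a^F=>a-a-a^a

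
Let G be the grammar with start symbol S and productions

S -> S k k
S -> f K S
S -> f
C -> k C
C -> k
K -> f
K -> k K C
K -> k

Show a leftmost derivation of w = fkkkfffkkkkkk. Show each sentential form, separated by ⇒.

S⇒fKS⇒fkKCS⇒fkkCS⇒fkkkS⇒fkkkSkk⇒fkkkSkkkk⇒fkkkSkkkkkk⇒fkkkfKSkkkkkk⇒fkkkffSkkkkkk⇒fkkkfffkkkkkk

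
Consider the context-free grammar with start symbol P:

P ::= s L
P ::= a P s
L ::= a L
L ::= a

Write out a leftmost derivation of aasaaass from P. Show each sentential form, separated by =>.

P => aPs   [P ::= a P s]
aPs => aaPss   [P ::= a P s]
aaPss => aasLss   [P ::= s L]
aasLss => aasaLss   [L ::= a L]
aasaLss => aasaaLss   [L ::= a L]
aasaaLss => aasaaass   [L ::= a]

P=>aPs=>aaPss=>aasLss=>aasaLss=>aasaaLss=>aasaaass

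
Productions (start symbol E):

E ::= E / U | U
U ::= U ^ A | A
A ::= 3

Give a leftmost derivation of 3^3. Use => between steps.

E => U => U^A => A^A => 3^A => 3^3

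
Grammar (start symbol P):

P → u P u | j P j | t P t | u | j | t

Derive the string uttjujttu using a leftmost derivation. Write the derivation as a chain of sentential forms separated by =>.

P => uPu   [P → u P u]
uPu => utPtu   [P → t P t]
utPtu => uttPttu   [P → t P t]
uttPttu => uttjPjttu   [P → j P j]
uttjPjttu => uttjujttu   [P → u]

P=>uPu=>utPtu=>uttPttu=>uttjPjttu=>uttjujttu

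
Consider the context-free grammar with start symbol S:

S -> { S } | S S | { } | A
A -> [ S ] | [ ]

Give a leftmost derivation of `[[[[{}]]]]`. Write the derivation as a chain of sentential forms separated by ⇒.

S ⇒ A   [S -> A]
A ⇒ [S]   [A -> [ S ]]
[S] ⇒ [A]   [S -> A]
[A] ⇒ [[S]]   [A -> [ S ]]
[[S]] ⇒ [[A]]   [S -> A]
[[A]] ⇒ [[[S]]]   [A -> [ S ]]
[[[S]]] ⇒ [[[A]]]   [S -> A]
[[[A]]] ⇒ [[[[S]]]]   [A -> [ S ]]
[[[[S]]]] ⇒ [[[[{}]]]]   [S -> { }]

S ⇒ A ⇒ [S] ⇒ [A] ⇒ [[S]] ⇒ [[A]] ⇒ [[[S]]] ⇒ [[[A]]] ⇒ [[[[S]]]] ⇒ [[[[{}]]]]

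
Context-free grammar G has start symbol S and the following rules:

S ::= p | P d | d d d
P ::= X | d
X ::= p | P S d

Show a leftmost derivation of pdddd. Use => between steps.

S => Pd   [S ::= P d]
Pd => Xd   [P ::= X]
Xd => PSdd   [X ::= P S d]
PSdd => XSdd   [P ::= X]
XSdd => pSdd   [X ::= p]
pSdd => pPddd   [S ::= P d]
pPddd => pdddd   [P ::= d]

S => Pd => Xd => PSdd => XSdd => pSdd => pPddd => pdddd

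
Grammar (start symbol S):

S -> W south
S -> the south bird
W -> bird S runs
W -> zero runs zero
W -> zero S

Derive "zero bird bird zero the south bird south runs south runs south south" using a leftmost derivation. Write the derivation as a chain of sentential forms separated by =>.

S => W south => zero S south => zero W south south => zero bird S runs south south => zero bird W south runs south south => zero bird bird S runs south runs south south => zero bird bird W south runs south runs south south => zero bird bird zero S south runs south runs south south => zero bird bird zero the south bird south runs south runs south south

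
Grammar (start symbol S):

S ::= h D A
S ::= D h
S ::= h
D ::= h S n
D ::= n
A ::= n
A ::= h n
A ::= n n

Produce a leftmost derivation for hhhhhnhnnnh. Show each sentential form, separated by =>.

S => Dh => hSnh => hhDAnh => hhhSnAnh => hhhDhnAnh => hhhhSnhnAnh => hhhhhnhnAnh => hhhhhnhnnnh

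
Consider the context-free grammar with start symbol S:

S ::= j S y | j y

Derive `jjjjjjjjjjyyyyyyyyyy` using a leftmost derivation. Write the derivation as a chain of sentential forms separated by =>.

S => jSy => jjSyy => jjjSyyy => jjjjSyyyy => jjjjjSyyyyy => jjjjjjSyyyyyy => jjjjjjjSyyyyyyy => jjjjjjjjSyyyyyyyy => jjjjjjjjjSyyyyyyyyy => jjjjjjjjjjyyyyyyyyyy

S => jSy   [S ::= j S y]
jSy => jjSyy   [S ::= j S y]
jjSyy => jjjSyyy   [S ::= j S y]
jjjSyyy => jjjjSyyyy   [S ::= j S y]
jjjjSyyyy => jjjjjSyyyyy   [S ::= j S y]
jjjjjSyyyyy => jjjjjjSyyyyyy   [S ::= j S y]
jjjjjjSyyyyyy => jjjjjjjSyyyyyyy   [S ::= j S y]
jjjjjjjSyyyyyyy => jjjjjjjjSyyyyyyyy   [S ::= j S y]
jjjjjjjjSyyyyyyyy => jjjjjjjjjSyyyyyyyyy   [S ::= j S y]
jjjjjjjjjSyyyyyyyyy => jjjjjjjjjjyyyyyyyyyy   [S ::= j y]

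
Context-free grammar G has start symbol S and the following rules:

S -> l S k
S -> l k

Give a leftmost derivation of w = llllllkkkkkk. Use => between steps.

S => lSk => llSkk => lllSkkk => llllSkkkk => lllllSkkkkk => llllllkkkkkk

S => lSk   [S -> l S k]
lSk => llSkk   [S -> l S k]
llSkk => lllSkkk   [S -> l S k]
lllSkkk => llllSkkkk   [S -> l S k]
llllSkkkk => lllllSkkkkk   [S -> l S k]
lllllSkkkkk => llllllkkkkkk   [S -> l k]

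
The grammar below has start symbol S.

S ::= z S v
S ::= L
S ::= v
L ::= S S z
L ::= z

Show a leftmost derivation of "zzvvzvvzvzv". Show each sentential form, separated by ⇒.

S ⇒ zSv ⇒ zLv ⇒ zSSzv ⇒ zLSzv ⇒ zSSzSzv ⇒ zzSvSzSzv ⇒ zzvvSzSzv ⇒ zzvvzSvzSzv ⇒ zzvvzvvzSzv ⇒ zzvvzvvzvzv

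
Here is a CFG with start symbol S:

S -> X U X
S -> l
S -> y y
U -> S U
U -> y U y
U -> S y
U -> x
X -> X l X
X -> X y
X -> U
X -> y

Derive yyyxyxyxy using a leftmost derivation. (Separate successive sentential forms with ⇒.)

S ⇒ XUX ⇒ UUX ⇒ yUyUX ⇒ ySUyUX ⇒ yXUXUyUX ⇒ yXyUXUyUX ⇒ yyyUXUyUX ⇒ yyyxXUyUX ⇒ yyyxyUyUX ⇒ yyyxyxyUX ⇒ yyyxyxyxX ⇒ yyyxyxyxy

S ⇒ XUX   [S -> X U X]
XUX ⇒ UUX   [X -> U]
UUX ⇒ yUyUX   [U -> y U y]
yUyUX ⇒ ySUyUX   [U -> S U]
ySUyUX ⇒ yXUXUyUX   [S -> X U X]
yXUXUyUX ⇒ yXyUXUyUX   [X -> X y]
yXyUXUyUX ⇒ yyyUXUyUX   [X -> y]
yyyUXUyUX ⇒ yyyxXUyUX   [U -> x]
yyyxXUyUX ⇒ yyyxyUyUX   [X -> y]
yyyxyUyUX ⇒ yyyxyxyUX   [U -> x]
yyyxyxyUX ⇒ yyyxyxyxX   [U -> x]
yyyxyxyxX ⇒ yyyxyxyxy   [X -> y]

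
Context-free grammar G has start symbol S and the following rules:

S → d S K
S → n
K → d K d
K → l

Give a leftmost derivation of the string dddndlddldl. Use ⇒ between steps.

S ⇒ dSK   [S → d S K]
dSK ⇒ ddSKK   [S → d S K]
ddSKK ⇒ dddSKKK   [S → d S K]
dddSKKK ⇒ dddnKKK   [S → n]
dddnKKK ⇒ dddndKdKK   [K → d K d]
dddndKdKK ⇒ dddndldKK   [K → l]
dddndldKK ⇒ dddndlddKdK   [K → d K d]
dddndlddKdK ⇒ dddndlddldK   [K → l]
dddndlddldK ⇒ dddndlddldl   [K → l]

S ⇒ dSK ⇒ ddSKK ⇒ dddSKKK ⇒ dddnKKK ⇒ dddndKdKK ⇒ dddndldKK ⇒ dddndlddKdK ⇒ dddndlddldK ⇒ dddndlddldl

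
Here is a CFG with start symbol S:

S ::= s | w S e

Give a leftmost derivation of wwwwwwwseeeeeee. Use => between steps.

S => wSe   [S ::= w S e]
wSe => wwSee   [S ::= w S e]
wwSee => wwwSeee   [S ::= w S e]
wwwSeee => wwwwSeeee   [S ::= w S e]
wwwwSeeee => wwwwwSeeeee   [S ::= w S e]
wwwwwSeeeee => wwwwwwSeeeeee   [S ::= w S e]
wwwwwwSeeeeee => wwwwwwwSeeeeeee   [S ::= w S e]
wwwwwwwSeeeeeee => wwwwwwwseeeeeee   [S ::= s]

S => wSe => wwSee => wwwSeee => wwwwSeeee => wwwwwSeeeee => wwwwwwSeeeeee => wwwwwwwSeeeeeee => wwwwwwwseeeeeee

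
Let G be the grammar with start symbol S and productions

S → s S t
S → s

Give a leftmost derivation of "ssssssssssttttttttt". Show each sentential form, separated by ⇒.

S ⇒ sSt ⇒ ssStt ⇒ sssSttt ⇒ ssssStttt ⇒ sssssSttttt ⇒ ssssssStttttt ⇒ sssssssSttttttt ⇒ ssssssssStttttttt ⇒ sssssssssSttttttttt ⇒ ssssssssssttttttttt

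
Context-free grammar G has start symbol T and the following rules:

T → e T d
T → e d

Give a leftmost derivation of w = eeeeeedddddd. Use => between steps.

T => eTd   [T → e T d]
eTd => eeTdd   [T → e T d]
eeTdd => eeeTddd   [T → e T d]
eeeTddd => eeeeTdddd   [T → e T d]
eeeeTdddd => eeeeeTddddd   [T → e T d]
eeeeeTddddd => eeeeeedddddd   [T → e d]

T => eTd => eeTdd => eeeTddd => eeeeTdddd => eeeeeTddddd => eeeeeedddddd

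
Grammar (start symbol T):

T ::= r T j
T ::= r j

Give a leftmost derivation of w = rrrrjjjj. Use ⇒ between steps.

T ⇒ rTj   [T ::= r T j]
rTj ⇒ rrTjj   [T ::= r T j]
rrTjj ⇒ rrrTjjj   [T ::= r T j]
rrrTjjj ⇒ rrrrjjjj   [T ::= r j]

T ⇒ rTj ⇒ rrTjj ⇒ rrrTjjj ⇒ rrrrjjjj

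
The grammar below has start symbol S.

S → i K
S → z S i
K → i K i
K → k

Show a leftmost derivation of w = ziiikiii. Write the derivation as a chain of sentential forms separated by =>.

S=>zSi=>ziKi=>ziiKii=>ziiiKiii=>ziiikiii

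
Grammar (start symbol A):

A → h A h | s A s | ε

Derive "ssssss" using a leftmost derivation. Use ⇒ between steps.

A ⇒ sAs ⇒ ssAss ⇒ sssAsss ⇒ ssssss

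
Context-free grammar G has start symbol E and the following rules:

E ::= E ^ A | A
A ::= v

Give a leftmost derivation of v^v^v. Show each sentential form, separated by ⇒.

E ⇒ E^A ⇒ E^A^A ⇒ A^A^A ⇒ v^A^A ⇒ v^v^A ⇒ v^v^v

E ⇒ E^A   [E ::= E ^ A]
E^A ⇒ E^A^A   [E ::= E ^ A]
E^A^A ⇒ A^A^A   [E ::= A]
A^A^A ⇒ v^A^A   [A ::= v]
v^A^A ⇒ v^v^A   [A ::= v]
v^v^A ⇒ v^v^v   [A ::= v]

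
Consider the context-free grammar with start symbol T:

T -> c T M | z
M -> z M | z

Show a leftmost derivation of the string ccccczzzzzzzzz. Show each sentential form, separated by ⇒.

T ⇒ cTM ⇒ ccTMM ⇒ cccTMMM ⇒ ccccTMMMM ⇒ cccccTMMMMM ⇒ ccccczMMMMM ⇒ ccccczzMMMMM ⇒ ccccczzzMMMMM ⇒ ccccczzzzMMMMM ⇒ ccccczzzzzMMMM ⇒ ccccczzzzzzMMM ⇒ ccccczzzzzzzMM ⇒ ccccczzzzzzzzM ⇒ ccccczzzzzzzzz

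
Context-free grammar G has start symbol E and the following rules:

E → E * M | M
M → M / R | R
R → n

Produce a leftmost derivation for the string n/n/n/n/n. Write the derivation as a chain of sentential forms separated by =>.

E => M => M/R => M/R/R => M/R/R/R => M/R/R/R/R => R/R/R/R/R => n/R/R/R/R => n/n/R/R/R => n/n/n/R/R => n/n/n/n/R => n/n/n/n/n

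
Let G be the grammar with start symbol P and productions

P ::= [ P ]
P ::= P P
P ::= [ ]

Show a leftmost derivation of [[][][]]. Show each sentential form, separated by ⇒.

P ⇒ [P]   [P ::= [ P ]]
[P] ⇒ [PP]   [P ::= P P]
[PP] ⇒ [PPP]   [P ::= P P]
[PPP] ⇒ [[]PP]   [P ::= [ ]]
[[]PP] ⇒ [[][]P]   [P ::= [ ]]
[[][]P] ⇒ [[][][]]   [P ::= [ ]]

P⇒[P]⇒[PP]⇒[PPP]⇒[[]PP]⇒[[][]P]⇒[[][][]]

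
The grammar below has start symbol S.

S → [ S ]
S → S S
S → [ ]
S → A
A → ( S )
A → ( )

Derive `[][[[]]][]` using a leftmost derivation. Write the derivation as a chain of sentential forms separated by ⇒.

S ⇒ SS   [S → S S]
SS ⇒ []S   [S → [ ]]
[]S ⇒ []SS   [S → S S]
[]SS ⇒ [][S]S   [S → [ S ]]
[][S]S ⇒ [][[S]]S   [S → [ S ]]
[][[S]]S ⇒ [][[[]]]S   [S → [ ]]
[][[[]]]S ⇒ [][[[]]][]   [S → [ ]]

S ⇒ SS ⇒ []S ⇒ []SS ⇒ [][S]S ⇒ [][[S]]S ⇒ [][[[]]]S ⇒ [][[[]]][]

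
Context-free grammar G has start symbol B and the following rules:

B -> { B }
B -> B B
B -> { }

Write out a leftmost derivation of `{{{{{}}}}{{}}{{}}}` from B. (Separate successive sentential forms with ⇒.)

B⇒{B}⇒{BB}⇒{BBB}⇒{{B}BB}⇒{{{B}}BB}⇒{{{{B}}}BB}⇒{{{{{}}}}BB}⇒{{{{{}}}}{B}B}⇒{{{{{}}}}{{}}B}⇒{{{{{}}}}{{}}{B}}⇒{{{{{}}}}{{}}{{}}}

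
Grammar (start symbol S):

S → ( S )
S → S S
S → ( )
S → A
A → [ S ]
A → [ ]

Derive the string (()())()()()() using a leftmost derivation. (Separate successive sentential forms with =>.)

S=>SS=>SSS=>(S)SS=>(SS)SS=>(()S)SS=>(()())SS=>(()())SSS=>(()())SSSS=>(()())()SSS=>(()())()()SS=>(()())()()()S=>(()())()()()()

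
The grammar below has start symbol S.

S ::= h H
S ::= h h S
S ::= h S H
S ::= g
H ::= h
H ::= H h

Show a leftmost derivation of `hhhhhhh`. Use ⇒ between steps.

S⇒hSH⇒hhHH⇒hhHhH⇒hhHhhH⇒hhHhhhH⇒hhhhhhH⇒hhhhhhh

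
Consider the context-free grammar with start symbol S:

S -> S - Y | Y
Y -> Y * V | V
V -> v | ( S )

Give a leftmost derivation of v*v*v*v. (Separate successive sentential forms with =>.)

S=>Y=>Y*V=>Y*V*V=>Y*V*V*V=>V*V*V*V=>v*V*V*V=>v*v*V*V=>v*v*v*V=>v*v*v*v

S => Y   [S -> Y]
Y => Y*V   [Y -> Y * V]
Y*V => Y*V*V   [Y -> Y * V]
Y*V*V => Y*V*V*V   [Y -> Y * V]
Y*V*V*V => V*V*V*V   [Y -> V]
V*V*V*V => v*V*V*V   [V -> v]
v*V*V*V => v*v*V*V   [V -> v]
v*v*V*V => v*v*v*V   [V -> v]
v*v*v*V => v*v*v*v   [V -> v]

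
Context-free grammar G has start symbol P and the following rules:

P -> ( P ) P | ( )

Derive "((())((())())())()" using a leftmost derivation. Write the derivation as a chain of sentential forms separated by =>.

P=>(P)P=>((P)P)P=>((())P)P=>((())(P)P)P=>((())((P)P)P)P=>((())((())P)P)P=>((())((())())P)P=>((())((())())())P=>((())((())())())()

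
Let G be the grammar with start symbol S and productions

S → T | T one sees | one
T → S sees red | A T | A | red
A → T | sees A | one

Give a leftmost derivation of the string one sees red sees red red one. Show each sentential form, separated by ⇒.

S ⇒ T ⇒ A T ⇒ T T ⇒ A T T ⇒ T T T ⇒ S sees red T T ⇒ one sees red T T ⇒ one sees red A T T ⇒ one sees red sees A T T ⇒ one sees red sees T T T ⇒ one sees red sees red T T ⇒ one sees red sees red red T ⇒ one sees red sees red red A ⇒ one sees red sees red red one

S ⇒ T   [S → T]
T ⇒ A T   [T → A T]
A T ⇒ T T   [A → T]
T T ⇒ A T T   [T → A T]
A T T ⇒ T T T   [A → T]
T T T ⇒ S sees red T T   [T → S sees red]
S sees red T T ⇒ one sees red T T   [S → one]
one sees red T T ⇒ one sees red A T T   [T → A T]
one sees red A T T ⇒ one sees red sees A T T   [A → sees A]
one sees red sees A T T ⇒ one sees red sees T T T   [A → T]
one sees red sees T T T ⇒ one sees red sees red T T   [T → red]
one sees red sees red T T ⇒ one sees red sees red red T   [T → red]
one sees red sees red red T ⇒ one sees red sees red red A   [T → A]
one sees red sees red red A ⇒ one sees red sees red red one   [A → one]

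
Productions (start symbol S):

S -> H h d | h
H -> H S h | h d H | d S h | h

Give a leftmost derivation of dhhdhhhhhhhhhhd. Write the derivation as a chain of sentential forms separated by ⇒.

S ⇒ Hhd   [S -> H h d]
Hhd ⇒ HShhd   [H -> H S h]
HShhd ⇒ HShShhd   [H -> H S h]
HShShhd ⇒ HShShShhd   [H -> H S h]
HShShShhd ⇒ HShShShShhd   [H -> H S h]
HShShShShhd ⇒ dShShShShShhd   [H -> d S h]
dShShShShShhd ⇒ dHhdhShShShShhd   [S -> H h d]
dHhdhShShShShhd ⇒ dhhdhShShShShhd   [H -> h]
dhhdhShShShShhd ⇒ dhhdhhhShShShhd   [S -> h]
dhhdhhhShShShhd ⇒ dhhdhhhhhShShhd   [S -> h]
dhhdhhhhhShShhd ⇒ dhhdhhhhhhhShhd   [S -> h]
dhhdhhhhhhhShhd ⇒ dhhdhhhhhhhhhhd   [S -> h]

S⇒Hhd⇒HShhd⇒HShShhd⇒HShShShhd⇒HShShShShhd⇒dShShShShShhd⇒dHhdhShShShShhd⇒dhhdhShShShShhd⇒dhhdhhhShShShhd⇒dhhdhhhhhShShhd⇒dhhdhhhhhhhShhd⇒dhhdhhhhhhhhhhd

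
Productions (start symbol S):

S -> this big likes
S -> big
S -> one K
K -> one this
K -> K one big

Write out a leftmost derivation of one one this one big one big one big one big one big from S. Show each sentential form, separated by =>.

S => one K   [S -> one K]
one K => one K one big   [K -> K one big]
one K one big => one K one big one big   [K -> K one big]
one K one big one big => one K one big one big one big   [K -> K one big]
one K one big one big one big => one K one big one big one big one big   [K -> K one big]
one K one big one big one big one big => one K one big one big one big one big one big   [K -> K one big]
one K one big one big one big one big one big => one one this one big one big one big one big one big   [K -> one this]

S => one K => one K one big => one K one big one big => one K one big one big one big => one K one big one big one big one big => one K one big one big one big one big one big => one one this one big one big one big one big one big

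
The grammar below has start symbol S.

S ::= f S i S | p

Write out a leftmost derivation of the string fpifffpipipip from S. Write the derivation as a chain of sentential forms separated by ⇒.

S ⇒ fSiS ⇒ fpiS ⇒ fpifSiS ⇒ fpiffSiSiS ⇒ fpifffSiSiSiS ⇒ fpifffpiSiSiS ⇒ fpifffpipiSiS ⇒ fpifffpipipiS ⇒ fpifffpipipip

S ⇒ fSiS   [S ::= f S i S]
fSiS ⇒ fpiS   [S ::= p]
fpiS ⇒ fpifSiS   [S ::= f S i S]
fpifSiS ⇒ fpiffSiSiS   [S ::= f S i S]
fpiffSiSiS ⇒ fpifffSiSiSiS   [S ::= f S i S]
fpifffSiSiSiS ⇒ fpifffpiSiSiS   [S ::= p]
fpifffpiSiSiS ⇒ fpifffpipiSiS   [S ::= p]
fpifffpipiSiS ⇒ fpifffpipipiS   [S ::= p]
fpifffpipipiS ⇒ fpifffpipipip   [S ::= p]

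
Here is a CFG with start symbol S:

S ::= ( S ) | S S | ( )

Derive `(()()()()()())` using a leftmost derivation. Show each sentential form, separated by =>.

S=>(S)=>(SS)=>(SSS)=>(SSSS)=>(SSSSS)=>(()SSSS)=>(()SSSSS)=>(()()SSSS)=>(()()()SSS)=>(()()()()SS)=>(()()()()()S)=>(()()()()()())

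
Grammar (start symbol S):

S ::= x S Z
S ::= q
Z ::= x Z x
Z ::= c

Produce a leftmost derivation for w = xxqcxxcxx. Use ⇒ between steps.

S ⇒ xSZ ⇒ xxSZZ ⇒ xxqZZ ⇒ xxqcZ ⇒ xxqcxZx ⇒ xxqcxxZxx ⇒ xxqcxxcxx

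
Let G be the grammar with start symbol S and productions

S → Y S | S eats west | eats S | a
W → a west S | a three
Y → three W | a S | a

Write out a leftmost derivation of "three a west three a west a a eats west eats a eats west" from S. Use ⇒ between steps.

S ⇒ S eats west   [S → S eats west]
S eats west ⇒ Y S eats west   [S → Y S]
Y S eats west ⇒ three W S eats west   [Y → three W]
three W S eats west ⇒ three a west S S eats west   [W → a west S]
three a west S S eats west ⇒ three a west S eats west S eats west   [S → S eats west]
three a west S eats west S eats west ⇒ three a west Y S eats west S eats west   [S → Y S]
three a west Y S eats west S eats west ⇒ three a west three W S eats west S eats west   [Y → three W]
three a west three W S eats west S eats west ⇒ three a west three a west S S eats west S eats west   [W → a west S]
three a west three a west S S eats west S eats west ⇒ three a west three a west a S eats west S eats west   [S → a]
three a west three a west a S eats west S eats west ⇒ three a west three a west a a eats west S eats west   [S → a]
three a west three a west a a eats west S eats west ⇒ three a west three a west a a eats west eats S eats west   [S → eats S]
three a west three a west a a eats west eats S eats west ⇒ three a west three a west a a eats west eats a eats west   [S → a]

S ⇒ S eats west ⇒ Y S eats west ⇒ three W S eats west ⇒ three a west S S eats west ⇒ three a west S eats west S eats west ⇒ three a west Y S eats west S eats west ⇒ three a west three W S eats west S eats west ⇒ three a west three a west S S eats west S eats west ⇒ three a west three a west a S eats west S eats west ⇒ three a west three a west a a eats west S eats west ⇒ three a west three a west a a eats west eats S eats west ⇒ three a west three a west a a eats west eats a eats west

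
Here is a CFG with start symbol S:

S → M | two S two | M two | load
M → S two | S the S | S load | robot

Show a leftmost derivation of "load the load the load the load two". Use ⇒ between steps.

S ⇒ M two ⇒ S the S two ⇒ M the S two ⇒ S the S the S two ⇒ M the S the S two ⇒ S the S the S the S two ⇒ load the S the S the S two ⇒ load the load the S the S two ⇒ load the load the load the S two ⇒ load the load the load the load two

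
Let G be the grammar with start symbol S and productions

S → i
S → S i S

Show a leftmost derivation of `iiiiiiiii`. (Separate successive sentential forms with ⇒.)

S⇒SiS⇒SiSiS⇒iiSiS⇒iiSiSiS⇒iiSiSiSiS⇒iiiiSiSiS⇒iiiiiiSiS⇒iiiiiiiiS⇒iiiiiiiii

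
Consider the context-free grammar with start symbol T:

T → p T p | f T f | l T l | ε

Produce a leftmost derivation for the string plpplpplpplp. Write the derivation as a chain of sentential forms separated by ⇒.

T⇒pTp⇒plTlp⇒plpTplp⇒plppTpplp⇒plpplTlpplp⇒plpplpTplpplp⇒plpplpplpplp

T ⇒ pTp   [T → p T p]
pTp ⇒ plTlp   [T → l T l]
plTlp ⇒ plpTplp   [T → p T p]
plpTplp ⇒ plppTpplp   [T → p T p]
plppTpplp ⇒ plpplTlpplp   [T → l T l]
plpplTlpplp ⇒ plpplpTplpplp   [T → p T p]
plpplpTplpplp ⇒ plpplpplpplp   [T → ε]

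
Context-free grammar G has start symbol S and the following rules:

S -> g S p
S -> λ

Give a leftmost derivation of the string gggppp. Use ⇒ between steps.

S ⇒ gSp ⇒ ggSpp ⇒ gggSppp ⇒ gggppp

S ⇒ gSp   [S -> g S p]
gSp ⇒ ggSpp   [S -> g S p]
ggSpp ⇒ gggSppp   [S -> g S p]
gggSppp ⇒ gggppp   [S -> λ]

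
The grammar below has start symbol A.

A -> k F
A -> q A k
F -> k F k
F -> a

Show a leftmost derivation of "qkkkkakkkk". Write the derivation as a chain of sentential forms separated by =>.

A => qAk => qkFk => qkkFkk => qkkkFkkk => qkkkkFkkkk => qkkkkakkkk

A => qAk   [A -> q A k]
qAk => qkFk   [A -> k F]
qkFk => qkkFkk   [F -> k F k]
qkkFkk => qkkkFkkk   [F -> k F k]
qkkkFkkk => qkkkkFkkkk   [F -> k F k]
qkkkkFkkkk => qkkkkakkkk   [F -> a]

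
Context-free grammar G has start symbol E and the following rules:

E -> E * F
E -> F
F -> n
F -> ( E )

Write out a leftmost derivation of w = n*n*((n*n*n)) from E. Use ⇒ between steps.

E ⇒ E*F ⇒ E*F*F ⇒ F*F*F ⇒ n*F*F ⇒ n*n*F ⇒ n*n*(E) ⇒ n*n*(F) ⇒ n*n*((E)) ⇒ n*n*((E*F)) ⇒ n*n*((E*F*F)) ⇒ n*n*((F*F*F)) ⇒ n*n*((n*F*F)) ⇒ n*n*((n*n*F)) ⇒ n*n*((n*n*n))

E ⇒ E*F   [E -> E * F]
E*F ⇒ E*F*F   [E -> E * F]
E*F*F ⇒ F*F*F   [E -> F]
F*F*F ⇒ n*F*F   [F -> n]
n*F*F ⇒ n*n*F   [F -> n]
n*n*F ⇒ n*n*(E)   [F -> ( E )]
n*n*(E) ⇒ n*n*(F)   [E -> F]
n*n*(F) ⇒ n*n*((E))   [F -> ( E )]
n*n*((E)) ⇒ n*n*((E*F))   [E -> E * F]
n*n*((E*F)) ⇒ n*n*((E*F*F))   [E -> E * F]
n*n*((E*F*F)) ⇒ n*n*((F*F*F))   [E -> F]
n*n*((F*F*F)) ⇒ n*n*((n*F*F))   [F -> n]
n*n*((n*F*F)) ⇒ n*n*((n*n*F))   [F -> n]
n*n*((n*n*F)) ⇒ n*n*((n*n*n))   [F -> n]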